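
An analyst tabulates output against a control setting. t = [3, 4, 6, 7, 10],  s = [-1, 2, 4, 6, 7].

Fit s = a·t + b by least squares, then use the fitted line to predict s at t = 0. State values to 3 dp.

With design matrix X, XᵀX = [[210, 30]; [30, 5]] and Xᵀs = [141, 18]ᵀ.
Δ = 210·5 − 30² = 150.
a = (141·5 − 30·18)/150 = 11/10; b = (210·18 − 30·141)/150 = -3.
At t = 0: ŝ = (11/10)·(0) + (-3)·(1) = -3.

ŝ = -3.000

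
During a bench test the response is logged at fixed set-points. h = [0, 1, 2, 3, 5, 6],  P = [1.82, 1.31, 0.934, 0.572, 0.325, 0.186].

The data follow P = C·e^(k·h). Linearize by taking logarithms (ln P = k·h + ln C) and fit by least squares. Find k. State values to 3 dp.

Taking logs, ln P = k·h + ln C, so regress ln P on h.
XᵀX = [[75.0000, 17.0000]; [17.0000, 6]], rhs = [-17.2541, -2.5640]ᵀ  (here Σh = 17.0000, Σ(h)² = 75.0000, Σln P = -2.5640, Σh·ln P = -17.2541).
Solving (det = 161.0000): k = -0.37228, ln C = 0.62746.

k = -0.372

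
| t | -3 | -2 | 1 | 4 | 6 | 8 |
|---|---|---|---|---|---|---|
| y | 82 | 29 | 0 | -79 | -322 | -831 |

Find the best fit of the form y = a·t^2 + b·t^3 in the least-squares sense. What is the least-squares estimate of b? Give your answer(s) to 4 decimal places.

Forming XᵀX = [[5746, 41294]; [41294, 313690]] and Xᵀy = [-65186, -502526]ᵀ gives XᵀX·[a, b]ᵀ = Xᵀy.
det = 5746·313690 − 41294² = 97268304.
a = ((-65186)·313690 − 41294·(-502526))/97268304 = 18944519/6079269; b = (5746·(-502526) − 41294·(-65186))/97268304 = -12232732/6079269.

b = -2.0122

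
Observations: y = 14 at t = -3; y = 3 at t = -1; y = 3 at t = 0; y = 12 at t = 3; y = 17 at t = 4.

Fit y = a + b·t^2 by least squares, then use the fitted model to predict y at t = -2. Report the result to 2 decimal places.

ŷ = 6.94

Compute the Gram sums: Σ1 = 5, Σt^2 = 35, Σt^2·t^2 = 419.
Moment sums: Σy = 49, Σt^2·y = 509.
XᵀX·[a, b]ᵀ = Xᵀy becomes [[5, 35]; [35, 419]]·[a, b]ᵀ = [49, 509]ᵀ.
Eliminating b: 419·(row 1) − 35·(row 2) gives 870·a = 419·49 − 35·509 = 2716, so a = 1358/435.
Then b = (509 − 35·(1358/435))/419 = 83/87.
At t = -2: ŷ = (1358/435)·(1) + (83/87)·(4) = 1006/145.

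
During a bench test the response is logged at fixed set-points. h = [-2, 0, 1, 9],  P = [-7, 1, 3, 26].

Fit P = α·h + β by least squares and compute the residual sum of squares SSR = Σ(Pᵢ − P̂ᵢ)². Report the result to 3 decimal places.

SSR = 2.393

Setting ∂/∂α … = 0 gives: 86·α + 8·β = 251;  8·α + 4·β = 23.
(Σh·h = 86, Σh = 8, Σ1 = 4, Σh·P = 251, ΣP = 23.)
Δ = 86·4 − 8² = 280.
α = (251·4 − 8·23)/280 = 41/14; β = (86·23 − 8·251)/280 = -3/28.
Residuals: -29/28, 31/28, 5/28, -1/4; SSR = 67/28.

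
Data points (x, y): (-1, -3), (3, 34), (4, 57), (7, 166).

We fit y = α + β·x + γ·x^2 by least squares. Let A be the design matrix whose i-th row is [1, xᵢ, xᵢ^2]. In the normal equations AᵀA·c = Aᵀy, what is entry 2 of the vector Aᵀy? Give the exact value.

Entry 2 ↔ basis x, so (Aᵀy)_{2} = Σᵢ (x)·yᵢ = (-1)·(-3) + (3)·(34) + (4)·(57) + (7)·(166) = 1495.

1495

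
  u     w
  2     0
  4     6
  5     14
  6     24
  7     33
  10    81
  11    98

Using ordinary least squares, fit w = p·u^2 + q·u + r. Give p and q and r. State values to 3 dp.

The normal equations are: 29235·p + 3087·q + 351·r = 22885;  3087·p + 351·q + 45·r = 2357;  351·p + 45·q + 7·r = 256.
Solving the 3×3 system (Gaussian elimination) gives p = 1631/1566, q = -11705/4698, r = 95/261.

p = 1.042, q = -2.491, r = 0.364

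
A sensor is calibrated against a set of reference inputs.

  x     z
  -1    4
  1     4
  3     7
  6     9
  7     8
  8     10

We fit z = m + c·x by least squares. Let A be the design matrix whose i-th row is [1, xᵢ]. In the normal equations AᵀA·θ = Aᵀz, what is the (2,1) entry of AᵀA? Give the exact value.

Row 2 ↔ basis x, column 1 ↔ basis 1, so (AᵀA)_{2,1} = Σᵢ x = (-1)·(1) + (1)·(1) + (3)·(1) + (6)·(1) + (7)·(1) + (8)·(1) = 24.

24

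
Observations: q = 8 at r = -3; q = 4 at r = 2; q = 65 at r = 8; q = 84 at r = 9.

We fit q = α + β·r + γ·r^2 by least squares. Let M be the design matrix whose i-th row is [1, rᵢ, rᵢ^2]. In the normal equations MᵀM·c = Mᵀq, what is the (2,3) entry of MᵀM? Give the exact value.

Row 2 ↔ basis r, column 3 ↔ basis r^2, so (MᵀM)_{2,3} = Σᵢ (r)·(r^2) = (-3)·(9) + (2)·(4) + (8)·(64) + (9)·(81) = 1222.

1222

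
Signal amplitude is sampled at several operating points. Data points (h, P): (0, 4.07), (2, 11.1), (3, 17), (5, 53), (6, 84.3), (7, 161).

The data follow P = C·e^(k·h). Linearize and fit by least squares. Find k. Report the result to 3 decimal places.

k = 0.522

Linearized form: ln P = k·h + ln C. From the 6 transformed points,
Σh = 23.0000, Σ(h)² = 123.0000, Σln P = 20.1299, Σh·ln P = 95.3411.
Equations: 123.0000·k + 23.0000·ln C = 95.3411;  23.0000·k + 6·ln C = 20.1299.
Solving (det = 209.0000): k = 0.52182, ln C = 1.35469.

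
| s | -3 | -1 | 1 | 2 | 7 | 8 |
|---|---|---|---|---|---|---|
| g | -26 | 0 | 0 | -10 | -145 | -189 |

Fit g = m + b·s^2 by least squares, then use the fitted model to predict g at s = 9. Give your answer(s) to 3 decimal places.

ĝ = -240.445

MᵀM·[m, b]ᵀ = Mᵀg reads: 6·m + 128·b = -370;  128·m + 6596·b = -19475.
Determinant 6·6596 − 128² = 23192.
m = ((-370)·6596 − 128·(-19475))/23192 = 6535/2899; b = (6·(-19475) − 128·(-370))/23192 = -34745/11596.
At s = 9: ĝ = (6535/2899)·(1) + (-34745/11596)·(81) = -2788205/11596.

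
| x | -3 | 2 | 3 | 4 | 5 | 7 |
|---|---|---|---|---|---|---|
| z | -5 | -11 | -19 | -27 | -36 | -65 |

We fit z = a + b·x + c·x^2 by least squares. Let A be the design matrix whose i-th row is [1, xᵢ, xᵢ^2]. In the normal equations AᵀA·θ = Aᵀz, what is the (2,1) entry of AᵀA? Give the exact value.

18

Row 2 ↔ basis x, column 1 ↔ basis 1, so (AᵀA)_{2,1} = Σᵢ x = (-3)·(1) + (2)·(1) + (3)·(1) + (4)·(1) + (5)·(1) + (7)·(1) = 18.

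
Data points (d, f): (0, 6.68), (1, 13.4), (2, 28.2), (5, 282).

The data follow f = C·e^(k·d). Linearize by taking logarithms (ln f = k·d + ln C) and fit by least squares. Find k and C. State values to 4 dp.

k = 0.7523, C = 6.4514

Taking logs, ln f = k·d + ln C, so regress ln f on d.
XᵀX = [[30.0000, 8.0000]; [8.0000, 4]], rhs = [37.4834, 13.4756]ᵀ  (here Σd = 8.0000, Σ(d)² = 30.0000, Σln f = 13.4756, Σd·ln f = 37.4834).
Solving (det = 56.0000): k = 0.75230, ln C = 1.86430, so C = exp(1.86430) = 6.45139.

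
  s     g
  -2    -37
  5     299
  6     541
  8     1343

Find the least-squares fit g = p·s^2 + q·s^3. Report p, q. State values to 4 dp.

p = -3.0089, q = 2.9999

Setting ∂/∂p … = 0 gives: 6033·p + 43637·q = 112755;  43637·p + 324489·q = 842143.
(Σs^2·s^2 = 6033, Σs^2·s^3 = 43637, Σs^3·s^3 = 324489, Σs^2·g = 112755, Σs^3·g = 842143.)
Determinant 6033·324489 − 43637² = 53454368.
p = (112755·324489 − 43637·842143)/53454368 = -456923/151859; q = (6033·842143 − 43637·112755)/53454368 = 5011212/1670449.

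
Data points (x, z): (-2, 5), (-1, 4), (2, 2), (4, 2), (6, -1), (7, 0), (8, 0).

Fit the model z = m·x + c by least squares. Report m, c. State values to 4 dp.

Sums needed: Σx·x = 174, Σx = 24, Σ1 = 7.
For Mᵀz: Σx·z = -8, Σz = 12.
So MᵀM·[m, c]ᵀ = Mᵀz: [[174, 24]; [24, 7]]·[m, c]ᵀ = [-8, 12]ᵀ.
Δ = 174·7 − 24² = 642.
m = ((-8)·7 − 24·12)/642 = -172/321; c = (174·12 − 24·(-8))/642 = 380/107.

m = -0.5358, c = 3.5514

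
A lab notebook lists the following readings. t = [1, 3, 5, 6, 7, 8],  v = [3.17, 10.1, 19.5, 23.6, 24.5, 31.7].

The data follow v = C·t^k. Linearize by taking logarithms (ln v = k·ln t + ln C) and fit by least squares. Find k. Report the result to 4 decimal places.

Taking logs, ln v = k·ln t + ln C, so regress ln v on ln t.
Over the data: Σln t = 8.5252, Σ(ln t)² = 15.1183, Σln v = 16.2529, Σln t·ln v = 26.3970.
Normal system: [[15.1183, 8.5252]; [8.5252, 6]]·[k, ln C]ᵀ = [26.3970, 16.2529]ᵀ.
Δ = 15.1183·6 − (8.5252)² = 18.0313; k = (26.3970·6 − 8.5252·16.2529)/18.0313 = 1.09938, ln C = (15.1183·16.2529 − 8.5252·26.3970)/18.0313 = 1.14675.

k = 1.0994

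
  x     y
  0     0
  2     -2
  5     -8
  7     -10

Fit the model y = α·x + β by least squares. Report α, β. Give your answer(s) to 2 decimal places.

α = -1.52, β = 0.31

With design matrix A, AᵀA = [[78, 14]; [14, 4]] and Aᵀy = [-114, -20]ᵀ.
det = 78·4 − 14² = 116.
α = ((-114)·4 − 14·(-20))/116 = -44/29; β = (78·(-20) − 14·(-114))/116 = 9/29.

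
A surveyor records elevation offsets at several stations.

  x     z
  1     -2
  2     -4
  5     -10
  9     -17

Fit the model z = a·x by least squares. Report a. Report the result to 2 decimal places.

a = -1.92

Sums needed: Σx·x = 111.
Right-hand side: Σx·z = -213.
a = (-213)/111 = -1.91892.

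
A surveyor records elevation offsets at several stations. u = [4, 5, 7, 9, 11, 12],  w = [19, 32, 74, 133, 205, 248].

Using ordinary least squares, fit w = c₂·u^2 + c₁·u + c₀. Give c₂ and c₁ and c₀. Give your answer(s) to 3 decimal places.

With design matrix X, XᵀX = [[45220, 4320, 436]; [4320, 436, 48]; [436, 48, 6]] and Xᵀw = [76020, 7182, 711]ᵀ.
Inverting the 3×3 Gram matrix, [c₂, c₁, c₀]ᵀ = [675/338, -1089/338, -285/338]ᵀ.

c₂ = 1.997, c₁ = -3.222, c₀ = -0.843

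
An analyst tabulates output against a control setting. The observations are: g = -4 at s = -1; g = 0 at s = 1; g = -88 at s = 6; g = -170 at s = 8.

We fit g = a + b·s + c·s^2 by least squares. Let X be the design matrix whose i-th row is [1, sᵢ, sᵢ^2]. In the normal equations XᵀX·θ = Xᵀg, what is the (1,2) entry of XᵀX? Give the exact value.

14

Row 1 ↔ basis 1, column 2 ↔ basis s, so (XᵀX)_{1,2} = Σᵢ s = (1)·(-1) + (1)·(1) + (1)·(6) + (1)·(8) = 14.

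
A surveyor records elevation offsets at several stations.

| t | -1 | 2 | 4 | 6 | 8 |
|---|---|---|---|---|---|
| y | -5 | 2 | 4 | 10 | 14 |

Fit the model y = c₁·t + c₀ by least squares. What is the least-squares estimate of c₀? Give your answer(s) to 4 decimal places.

c₀ = -2.9426

Compute the Gram sums: Σt·t = 121, Σt = 19, Σ1 = 5.
For Aᵀy: Σt·y = 197, Σy = 25.
So AᵀA·[c₁, c₀]ᵀ = Aᵀy: [[121, 19]; [19, 5]]·[c₁, c₀]ᵀ = [197, 25]ᵀ.
det = 121·5 − 19² = 244.
c₁ = (197·5 − 19·25)/244 = 255/122; c₀ = (121·25 − 19·197)/244 = -359/122.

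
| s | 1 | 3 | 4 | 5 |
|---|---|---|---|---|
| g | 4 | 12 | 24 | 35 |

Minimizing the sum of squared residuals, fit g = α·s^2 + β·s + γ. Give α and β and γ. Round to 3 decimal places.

α = 1.659, β = -2.032, γ = 4.200

Normal-equation sums: Σs^2·s^2 = 963, Σs^2·s = 217, Σs^2 = 51, Σs·s = 51, Σs = 13, Σ1 = 4.
Right-hand side: Σs^2·g = 1371, Σs·g = 311, Σg = 75.
So AᵀA·[α, β, γ]ᵀ = Aᵀg: [[963, 217, 51]; [217, 51, 13]; [51, 13, 4]]·[α, β, γ]ᵀ = [1371, 311, 75]ᵀ.
Inverting the 3×3 Gram matrix, [α, β, γ]ᵀ = [73/44, -447/220, 21/5]ᵀ.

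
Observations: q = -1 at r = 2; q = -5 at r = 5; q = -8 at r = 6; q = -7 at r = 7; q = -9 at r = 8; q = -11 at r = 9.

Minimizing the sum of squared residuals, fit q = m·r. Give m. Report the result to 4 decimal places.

m = -1.1390

Forming XᵀX = [[259]] and Xᵀq = [-295]ᵀ gives XᵀX·[m]ᵀ = Xᵀq.
m = (-295)/259 = -1.139.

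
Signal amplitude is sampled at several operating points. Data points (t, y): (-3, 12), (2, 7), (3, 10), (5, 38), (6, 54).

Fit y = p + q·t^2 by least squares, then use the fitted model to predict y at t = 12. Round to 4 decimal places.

The normal system AᵀA·[p, q]ᵀ = Aᵀy is [[5, 83]; [83, 2099]]·[p, q]ᵀ = [121, 3120]ᵀ.
Δ = 5·2099 − 83² = 3606.
p = (121·2099 − 83·3120)/3606 = -4981/3606; q = (5·3120 − 83·121)/3606 = 5557/3606.
At t = 12: ŷ = (-4981/3606)·(1) + (5557/3606)·(144) = 795227/3606.

ŷ = 220.5288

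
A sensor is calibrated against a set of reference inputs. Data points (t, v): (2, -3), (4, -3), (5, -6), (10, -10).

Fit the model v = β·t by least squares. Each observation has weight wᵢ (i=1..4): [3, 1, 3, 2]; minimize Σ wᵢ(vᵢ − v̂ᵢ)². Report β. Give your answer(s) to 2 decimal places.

The normal system MᵀWM·[β]ᵀ = MᵀWv is [[303]]·[β]ᵀ = [-320]ᵀ.
Hence β = -320 / 303 ≈ -1.05611.

β = -1.06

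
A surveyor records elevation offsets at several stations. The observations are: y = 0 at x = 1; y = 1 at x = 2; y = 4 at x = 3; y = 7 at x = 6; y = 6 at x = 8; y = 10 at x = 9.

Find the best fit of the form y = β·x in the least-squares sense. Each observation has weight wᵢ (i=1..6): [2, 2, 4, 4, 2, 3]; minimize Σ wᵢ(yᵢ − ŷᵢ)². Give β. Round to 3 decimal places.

β = 1.045

MᵀWM·[β]ᵀ = MᵀWy reads: 561·β = 586.
β = 586/561 = 1.04456.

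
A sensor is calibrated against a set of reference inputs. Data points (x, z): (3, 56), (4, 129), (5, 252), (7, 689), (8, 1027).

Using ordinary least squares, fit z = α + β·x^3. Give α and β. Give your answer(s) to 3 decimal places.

α = 1.477, β = 2.003

From the data, Σ1 = 5, Σx^3 = 1071, Σx^3·x^3 = 400243.
For Aᵀz: Σz = 2153, Σx^3·z = 803419.
So AᵀA·[α, β]ᵀ = Aᵀz: [[5, 1071]; [1071, 400243]]·[α, β]ᵀ = [2153, 803419]ᵀ.
Δ = 5·400243 − 1071² = 854174.
α = (2153·400243 − 1071·803419)/854174 = 630715/427087; β = (5·803419 − 1071·2153)/854174 = 855616/427087.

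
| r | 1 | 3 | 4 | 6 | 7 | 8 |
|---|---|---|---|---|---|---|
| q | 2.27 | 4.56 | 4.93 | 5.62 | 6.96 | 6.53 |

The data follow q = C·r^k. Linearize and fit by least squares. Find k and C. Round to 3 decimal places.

k = 0.519, C = 2.365

With ln qᵢ as the transformed response and ln rᵢ as the regressor:
Σln r = 8.3020, Σ(ln r)² = 14.4498, Σln q = 9.4754, Σln r·ln q = 14.6490.
Normal system: [[14.4498, 8.3020]; [8.3020, 6]]·[k, ln C]ᵀ = [14.6490, 9.4754]ᵀ.
Slope k = (n·Σln r·ln q − Σln r·Σln q)/(n·Σ(ln r)² − (Σln r)²) = (6·14.6490 − 8.3020·9.4754)/17.7753 = 0.51923; ln C = (Σln q − k·Σln r)/n = 0.86078, so C = exp(0.86078) = 2.36501.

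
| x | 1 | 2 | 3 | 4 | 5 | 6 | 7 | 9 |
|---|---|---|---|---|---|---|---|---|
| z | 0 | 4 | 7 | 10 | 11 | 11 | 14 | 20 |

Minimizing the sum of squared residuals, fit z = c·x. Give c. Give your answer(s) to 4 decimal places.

c = 2.1176

Sums needed: Σx·x = 221.
Right-hand side: Σx·z = 468.
Normal equations: [[221]]·[c]ᵀ = [468]ᵀ.
Hence c = 468 / 221 ≈ 2.11765.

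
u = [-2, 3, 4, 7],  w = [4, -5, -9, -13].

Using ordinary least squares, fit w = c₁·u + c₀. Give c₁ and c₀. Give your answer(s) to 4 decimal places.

c₁ = -1.9286, c₀ = 0.0357

The normal equations are: 78·c₁ + 12·c₀ = -150;  12·c₁ + 4·c₀ = -23.
(Σu·u = 78, Σu = 12, Σ1 = 4, Σu·w = -150, Σw = -23.)
Δ = 78·4 − 12² = 168.
c₁ = ((-150)·4 − 12·(-23))/168 = -27/14; c₀ = (78·(-23) − 12·(-150))/168 = 1/28.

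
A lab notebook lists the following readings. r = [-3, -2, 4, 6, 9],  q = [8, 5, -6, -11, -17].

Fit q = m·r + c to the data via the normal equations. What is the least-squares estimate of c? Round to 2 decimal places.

Setting ∂/∂m … = 0 gives: 146·m + 14·c = -277;  14·m + 5·c = -21.
det = 146·5 − 14² = 534.
m = ((-277)·5 − 14·(-21))/534 = -1091/534; c = (146·(-21) − 14·(-277))/534 = 406/267.

c = 1.52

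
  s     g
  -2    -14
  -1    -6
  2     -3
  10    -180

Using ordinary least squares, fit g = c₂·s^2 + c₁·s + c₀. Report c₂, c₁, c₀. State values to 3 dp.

Setting ∂/∂c₂ … = 0 gives: 10033·c₂ + 999·c₁ + 109·c₀ = -18074;  999·c₂ + 109·c₁ + 9·c₀ = -1772;  109·c₂ + 9·c₁ + 4·c₀ = -203.
(Σs^2·s^2 = 10033, Σs^2·s = 999, Σs^2 = 109, Σs·s = 109, Σs = 9, Σ1 = 4, Σs^2·g = -18074, Σs·g = -1772, Σg = -203.)
Inverting the 3×3 Gram matrix, [c₂, c₁, c₀]ᵀ = [-8117/3912, 18271/6520, -5029/9780]ᵀ.

c₂ = -2.075, c₁ = 2.802, c₀ = -0.514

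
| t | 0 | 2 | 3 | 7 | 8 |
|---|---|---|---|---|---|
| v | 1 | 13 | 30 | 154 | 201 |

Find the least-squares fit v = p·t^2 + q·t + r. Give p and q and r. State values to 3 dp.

Forming AᵀA = [[6594, 890, 126]; [890, 126, 20]; [126, 20, 5]] and Aᵀv = [20732, 2802, 399]ᵀ gives AᵀA·[p, q, r]ᵀ = Aᵀv.
Inverting the 3×3 Gram matrix, [p, q, r]ᵀ = [8011/2584, 523/2584, 1117/1292]ᵀ.

p = 3.100, q = 0.202, r = 0.865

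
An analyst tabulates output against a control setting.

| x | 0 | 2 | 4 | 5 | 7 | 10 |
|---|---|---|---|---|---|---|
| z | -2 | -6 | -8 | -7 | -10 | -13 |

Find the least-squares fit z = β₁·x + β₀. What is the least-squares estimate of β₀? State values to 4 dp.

β₀ = -2.9263

Normal-equation sums: Σx·x = 194, Σx = 28, Σ1 = 6.
And Σx·z = -279, Σz = -46.
Normal equations: [[194, 28]; [28, 6]]·[β₁, β₀]ᵀ = [-279, -46]ᵀ.
Δ = 194·6 − 28² = 380.
β₁ = ((-279)·6 − 28·(-46))/380 = -193/190; β₀ = (194·(-46) − 28·(-279))/380 = -278/95.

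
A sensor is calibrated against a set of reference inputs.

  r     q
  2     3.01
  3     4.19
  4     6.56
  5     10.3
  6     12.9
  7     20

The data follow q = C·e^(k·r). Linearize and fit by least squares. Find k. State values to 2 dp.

k = 0.38

Taking logs, ln q = k·r + ln C, so regress ln q on r.
Σr = 27.0000, Σ(r)² = 139.0000, Σln q = 12.3007, Σr·ln q = 62.0002.
Equations: 139.0000·k + 27.0000·ln C = 62.0002;  27.0000·k + 6·ln C = 12.3007.
Slope k = (n·Σr·ln q − Σr·Σln q)/(n·Σ(r)² − (Σr)²) = (6·62.0002 − 27.0000·12.3007)/105.0000 = 0.37982; ln C = (Σln q − k·Σr)/n = 0.34093.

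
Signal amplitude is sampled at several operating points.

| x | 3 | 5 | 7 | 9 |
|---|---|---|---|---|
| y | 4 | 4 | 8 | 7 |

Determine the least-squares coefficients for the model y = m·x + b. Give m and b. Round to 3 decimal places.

m = 0.650, b = 1.850

Setting ∂/∂m … = 0 gives: 164·m + 24·b = 151;  24·m + 4·b = 23.
Determinant 164·4 − 24² = 80.
m = (151·4 − 24·23)/80 = 13/20; b = (164·23 − 24·151)/80 = 37/20.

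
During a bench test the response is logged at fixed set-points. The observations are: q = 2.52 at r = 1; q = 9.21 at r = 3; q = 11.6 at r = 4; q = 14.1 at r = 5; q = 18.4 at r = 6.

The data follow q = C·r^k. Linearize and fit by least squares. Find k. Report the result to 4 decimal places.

Let Y = ln q. Fitting Y = k·ln r + ln C by least squares:
Σln r = 5.8861, Σ(ln r)² = 8.9295, Σln q = 11.1541, Σln r·ln q = 15.3141.
Normal system: [[8.9295, 5.8861]; [5.8861, 5]]·[k, ln C]ᵀ = [15.3141, 11.1541]ᵀ.
Δ = 8.9295·5 − (5.8861)² = 10.0010; k = (15.3141·5 − 5.8861·11.1541)/10.0010 = 1.09155, ln C = (8.9295·11.1541 − 5.8861·15.3141)/10.0010 = 0.94582.

k = 1.0915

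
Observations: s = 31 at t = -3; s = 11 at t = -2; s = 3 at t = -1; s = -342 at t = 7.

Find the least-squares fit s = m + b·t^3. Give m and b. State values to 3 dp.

Entries of XᵀX: Σ1 = 4, Σt^3 = 307, Σt^3·t^3 = 118443.
Moment sums: Σs = -297, Σt^3·s = -118234.
XᵀX·[m, b]ᵀ = Xᵀs becomes [[4, 307]; [307, 118443]]·[m, b]ᵀ = [-297, -118234]ᵀ.
Determinant 4·118443 − 307² = 379523.
m = ((-297)·118443 − 307·(-118234))/379523 = 1120267/379523; b = (4·(-118234) − 307·(-297))/379523 = -381757/379523.

m = 2.952, b = -1.006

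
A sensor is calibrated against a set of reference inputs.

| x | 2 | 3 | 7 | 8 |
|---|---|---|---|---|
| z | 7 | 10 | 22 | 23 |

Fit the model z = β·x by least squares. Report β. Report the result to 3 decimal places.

β = 3.032

With design matrix A, AᵀA = [[126]] and Aᵀz = [382]ᵀ.
β = 382/126 = 3.03175.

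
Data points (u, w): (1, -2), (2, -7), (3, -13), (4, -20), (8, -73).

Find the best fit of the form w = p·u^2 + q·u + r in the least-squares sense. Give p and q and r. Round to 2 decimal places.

p = -1.00, q = -1.08, r = -0.33

AᵀA·[p, q, r]ᵀ = Aᵀw reads: 4450·p + 612·q + 94·r = -5139;  612·p + 94·q + 18·r = -719;  94·p + 18·q + 5·r = -115.
Row-reducing yields p = -8701/8702, q = -493/458, r = -1423/4351.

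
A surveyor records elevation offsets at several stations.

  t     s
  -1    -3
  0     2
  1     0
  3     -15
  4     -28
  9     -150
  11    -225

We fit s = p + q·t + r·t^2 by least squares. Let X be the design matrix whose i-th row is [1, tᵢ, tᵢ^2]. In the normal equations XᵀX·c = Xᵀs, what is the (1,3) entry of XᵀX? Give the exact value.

229

Row 1 ↔ basis 1, column 3 ↔ basis t^2, so (XᵀX)_{1,3} = Σᵢ t^2 = (1)·(1) + (1)·(0) + (1)·(1) + (1)·(9) + (1)·(16) + (1)·(81) + (1)·(121) = 229.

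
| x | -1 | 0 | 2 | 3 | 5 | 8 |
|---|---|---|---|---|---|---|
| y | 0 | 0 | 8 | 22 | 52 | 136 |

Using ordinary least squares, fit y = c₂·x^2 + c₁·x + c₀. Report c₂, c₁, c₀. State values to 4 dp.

c₂ = 2.0387, c₁ = 0.7173, c₀ = -0.6964

The normal equations are: 4819·c₂ + 671·c₁ + 103·c₀ = 10234;  671·c₂ + 103·c₁ + 17·c₀ = 1430;  103·c₂ + 17·c₁ + 6·c₀ = 218.
(Σx^2·x^2 = 4819, Σx^2·x = 671, Σx^2 = 103, Σx·x = 103, Σx = 17, Σ1 = 6, Σx^2·y = 10234, Σx·y = 1430, Σy = 218.)
Inverting the 3×3 Gram matrix, [c₂, c₁, c₀]ᵀ = [685/336, 241/336, -39/56]ᵀ.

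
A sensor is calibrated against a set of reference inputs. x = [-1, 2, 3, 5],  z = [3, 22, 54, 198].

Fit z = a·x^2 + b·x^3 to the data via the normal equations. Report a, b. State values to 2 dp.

Sums needed: Σx^2·x^2 = 723, Σx^2·x^3 = 3399, Σx^3·x^3 = 16419.
Moment sums: Σx^2·z = 5527, Σx^3·z = 26381.
MᵀM·[a, b]ᵀ = Mᵀz becomes [[723, 3399]; [3399, 16419]]·[a, b]ᵀ = [5527, 26381]ᵀ.
Eliminating b: 16419·(row 1) − 3399·(row 2) gives 317736·a = 16419·5527 − 3399·26381 = 1078794, so a = 59933/17652.
Then b = (26381 − 3399·(59933/17652))/16419 = 15955/17652.

a = 3.40, b = 0.90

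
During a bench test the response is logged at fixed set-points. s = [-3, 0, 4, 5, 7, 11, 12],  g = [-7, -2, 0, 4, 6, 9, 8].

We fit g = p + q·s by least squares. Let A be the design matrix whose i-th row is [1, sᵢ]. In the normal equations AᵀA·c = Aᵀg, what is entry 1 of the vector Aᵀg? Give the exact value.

Entry 1 ↔ basis 1, so (Aᵀg)_{1} = Σᵢ gᵢ = (1)·(-7) + (1)·(-2) + (1)·(0) + (1)·(4) + (1)·(6) + (1)·(9) + (1)·(8) = 18.

18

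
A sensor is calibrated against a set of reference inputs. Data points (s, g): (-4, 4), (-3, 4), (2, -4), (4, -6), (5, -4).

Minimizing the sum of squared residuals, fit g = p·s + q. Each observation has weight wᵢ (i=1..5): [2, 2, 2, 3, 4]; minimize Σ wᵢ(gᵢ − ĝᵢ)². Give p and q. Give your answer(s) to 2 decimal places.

Compute the Gram sums: Σwᵢ·s·s = 206, Σwᵢ·s = 22, Σwᵢ·1 = 13.
And Σwᵢ·s·g = -224, Σwᵢ·g = -26.
Δ = 206·13 − 22² = 2194.
p = ((-224)·13 − 22·(-26))/2194 = -1170/1097; q = (206·(-26) − 22·(-224))/2194 = -214/1097.

p = -1.07, q = -0.20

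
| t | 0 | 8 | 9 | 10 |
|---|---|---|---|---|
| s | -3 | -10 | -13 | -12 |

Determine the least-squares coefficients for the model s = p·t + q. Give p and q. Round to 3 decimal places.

Setting ∂/∂p … = 0 gives: 245·p + 27·q = -317;  27·p + 4·q = -38.
(Σt·t = 245, Σt = 27, Σ1 = 4, Σt·s = -317, Σs = -38.)
Δ = 245·4 − 27² = 251.
p = ((-317)·4 − 27·(-38))/251 = -242/251; q = (245·(-38) − 27·(-317))/251 = -751/251.

p = -0.964, q = -2.992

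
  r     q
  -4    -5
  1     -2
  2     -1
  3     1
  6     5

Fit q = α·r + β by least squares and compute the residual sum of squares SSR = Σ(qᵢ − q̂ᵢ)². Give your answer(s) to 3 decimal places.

Sums needed: Σr·r = 66, Σr = 8, Σ1 = 5.
For Mᵀq: Σr·q = 49, Σq = -2.
MᵀM·[α, β]ᵀ = Mᵀq becomes [[66, 8]; [8, 5]]·[α, β]ᵀ = [49, -2]ᵀ.
Eliminating β: 5·(row 1) − 8·(row 2) gives 266·α = 5·49 − 8·(-2) = 261, so α = 261/266.
Then β = ((-2) − 8·(261/266))/5 = -262/133.
Residuals: 17/19, -269/266, -132/133, 1/38, 144/133; SSR = 1059/266.

SSR = 3.981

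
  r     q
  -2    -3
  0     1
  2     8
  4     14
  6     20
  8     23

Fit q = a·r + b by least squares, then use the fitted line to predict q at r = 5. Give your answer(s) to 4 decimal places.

Normal-equation sums: Σr·r = 124, Σr = 18, Σ1 = 6.
Moment sums: Σr·q = 382, Σq = 63.
det = 124·6 − 18² = 420.
a = (382·6 − 18·63)/420 = 193/70; b = (124·63 − 18·382)/420 = 78/35.
At r = 5: q̂ = (193/70)·(5) + (78/35)·(1) = 1121/70.

q̂ = 16.0143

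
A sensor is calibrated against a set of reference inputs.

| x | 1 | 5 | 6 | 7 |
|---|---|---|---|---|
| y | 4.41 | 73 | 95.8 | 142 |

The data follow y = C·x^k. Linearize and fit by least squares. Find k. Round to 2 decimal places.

Linearized form: ln y = k·ln x + ln C. From the 4 transformed points,
XᵀX = [[9.5873, 5.3471]; [5.3471, 4]], rhs = [24.7233, 15.2924]ᵀ  (here Σln x = 5.3471, Σ(ln x)² = 9.5873, Σln y = 15.2924, Σln x·ln y = 24.7233).
Slope k = (n·Σln x·ln y − Σln x·Σln y)/(n·Σ(ln x)² − (Σln x)²) = (4·24.7233 − 5.3471·15.2924)/9.7575 = 1.75486; ln C = (Σln y − k·Σln x)/n = 1.47726.

k = 1.75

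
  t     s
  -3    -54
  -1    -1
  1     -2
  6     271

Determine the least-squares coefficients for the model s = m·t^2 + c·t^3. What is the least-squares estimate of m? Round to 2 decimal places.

m = -1.49

Compute the Gram sums: Σt^2·t^2 = 1379, Σt^2·t^3 = 7533, Σt^3·t^3 = 47387.
And Σt^2·s = 9267, Σt^3·s = 59993.
XᵀX·[m, c]ᵀ = Xᵀs becomes [[1379, 7533]; [7533, 47387]]·[m, c]ᵀ = [9267, 59993]ᵀ.
Δ = 1379·47387 − 7533² = 8600584.
m = (9267·47387 − 7533·59993)/8600584 = -3197985/2150146; c = (1379·59993 − 7533·9267)/8600584 = 3230509/2150146.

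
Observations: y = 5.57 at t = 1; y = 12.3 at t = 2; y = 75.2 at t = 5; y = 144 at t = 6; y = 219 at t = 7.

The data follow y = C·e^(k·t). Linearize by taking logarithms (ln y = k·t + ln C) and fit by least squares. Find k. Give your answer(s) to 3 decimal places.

Linearized form: ln y = k·t + ln C. From the 5 transformed points,
XᵀX = [[115.0000, 21.0000]; [21.0000, 5]], rhs = [95.8797, 18.9060]ᵀ  (here Σt = 21.0000, Σ(t)² = 115.0000, Σln y = 18.9060, Σt·ln y = 95.8797).
Solving (det = 134.0000): k = 0.61472, ln C = 1.19940.

k = 0.615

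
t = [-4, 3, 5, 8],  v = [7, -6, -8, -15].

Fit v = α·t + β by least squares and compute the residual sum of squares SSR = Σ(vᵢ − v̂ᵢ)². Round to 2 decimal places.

SSR = 1.72

From the data, Σt·t = 114, Σt = 12, Σ1 = 4.
Right-hand side: Σt·v = -206, Σv = -22.
So XᵀX·[α, β]ᵀ = Xᵀv: [[114, 12]; [12, 4]]·[α, β]ᵀ = [-206, -22]ᵀ.
Determinant 114·4 − 12² = 312.
α = ((-206)·4 − 12·(-22))/312 = -70/39; β = (114·(-22) − 12·(-206))/312 = -3/26.
Residuals: -5/78, -1/2, 85/78, -41/78; SSR = 67/39.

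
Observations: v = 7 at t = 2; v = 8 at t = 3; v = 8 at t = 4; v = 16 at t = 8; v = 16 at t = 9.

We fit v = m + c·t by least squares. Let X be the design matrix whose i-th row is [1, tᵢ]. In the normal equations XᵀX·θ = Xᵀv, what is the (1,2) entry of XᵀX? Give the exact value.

26

Row 1 ↔ basis 1, column 2 ↔ basis t, so (XᵀX)_{1,2} = Σᵢ t = (1)·(2) + (1)·(3) + (1)·(4) + (1)·(8) + (1)·(9) = 26.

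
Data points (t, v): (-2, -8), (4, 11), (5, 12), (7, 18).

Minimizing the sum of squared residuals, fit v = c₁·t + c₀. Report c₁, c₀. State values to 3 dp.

Setting ∂/∂c₁ … = 0 gives: 94·c₁ + 14·c₀ = 246;  14·c₁ + 4·c₀ = 33.
Δ = 94·4 − 14² = 180.
c₁ = (246·4 − 14·33)/180 = 29/10; c₀ = (94·33 − 14·246)/180 = -19/10.

c₁ = 2.900, c₀ = -1.900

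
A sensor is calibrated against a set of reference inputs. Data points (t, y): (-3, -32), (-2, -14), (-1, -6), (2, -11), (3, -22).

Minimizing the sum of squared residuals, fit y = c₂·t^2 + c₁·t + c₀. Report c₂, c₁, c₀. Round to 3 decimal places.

The normal system AᵀA·[c₂, c₁, c₀]ᵀ = Aᵀy is [[195, -1, 27]; [-1, 27, -1]; [27, -1, 5]]·[c₂, c₁, c₀]ᵀ = [-592, 42, -85]ᵀ.
Solving the 3×3 system (Gaussian elimination) gives c₂ = -4593/1624, c₁ = 2269/1624, c₀ = -42/29.

c₂ = -2.828, c₁ = 1.397, c₀ = -1.448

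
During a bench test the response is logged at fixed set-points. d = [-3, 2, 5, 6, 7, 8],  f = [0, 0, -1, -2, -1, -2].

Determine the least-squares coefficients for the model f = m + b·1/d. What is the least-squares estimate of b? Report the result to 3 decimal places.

AᵀA·[m, b]ᵀ = Aᵀf reads: 6·m + (673/840)·b = -6;  (673/840)·m + (328049/705600)·b = -389/420.
Determinant 6·(328049/705600) − (673/840)² = 303073/141120.
m = ((-6)·(328049/705600) − (673/840)·(-389/420))/(303073/141120) = -288940/303073; b = (6·(-389/420) − (673/840)·(-6))/(303073/141120) = -105840/303073.

b = -0.349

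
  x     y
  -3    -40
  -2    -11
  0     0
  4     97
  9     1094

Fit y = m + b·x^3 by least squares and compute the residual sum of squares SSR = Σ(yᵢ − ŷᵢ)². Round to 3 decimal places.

SSR = 0.695

With design matrix A, AᵀA = [[5, 758]; [758, 536330]] and Aᵀy = [1140, 804902]ᵀ.
Determinant 5·536330 − 758² = 2107086.
m = (1140·536330 − 758·804902)/2107086 = 650242/1053543; b = (5·804902 − 758·1140)/2107086 = 1580195/1053543.
Residuals: -126697/1053543, 134115/351181, -650242/1053543, 136983/351181, -36355/1053543; SSR = 731768/1053543.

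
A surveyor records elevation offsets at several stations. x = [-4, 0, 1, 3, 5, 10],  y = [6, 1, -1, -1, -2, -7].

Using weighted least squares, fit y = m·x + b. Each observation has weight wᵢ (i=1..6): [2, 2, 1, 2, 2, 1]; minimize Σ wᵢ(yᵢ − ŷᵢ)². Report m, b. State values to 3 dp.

Setting ∂/∂m … = 0 gives: 201·m + 19·b = -145;  19·m + 10·b = 0.
Eliminating b: 10·(row 1) − 19·(row 2) gives 1649·m = 10·(-145) − 19·0 = -1450, so m = -1450/1649.
Then b = (0 − 19·(-1450/1649))/10 = 2755/1649.

m = -0.879, b = 1.671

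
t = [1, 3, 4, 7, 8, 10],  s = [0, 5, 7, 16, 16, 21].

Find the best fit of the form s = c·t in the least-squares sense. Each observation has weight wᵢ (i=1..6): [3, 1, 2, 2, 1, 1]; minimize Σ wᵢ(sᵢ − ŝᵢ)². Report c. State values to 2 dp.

c = 2.07

Forming MᵀWM = [[306]] and MᵀWs = [633]ᵀ gives MᵀWM·[c]ᵀ = MᵀWs.
c = 633/306 = 2.06863.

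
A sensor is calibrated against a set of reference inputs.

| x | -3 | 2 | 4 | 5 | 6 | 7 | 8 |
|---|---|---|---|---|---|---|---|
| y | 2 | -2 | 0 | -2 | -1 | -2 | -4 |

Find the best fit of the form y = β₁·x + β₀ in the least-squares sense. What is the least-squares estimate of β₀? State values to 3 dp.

Entries of MᵀM: Σx·x = 203, Σx = 29, Σ1 = 7.
And Σx·y = -72, Σy = -9.
Δ = 203·7 − 29² = 580.
β₁ = ((-72)·7 − 29·(-9))/580 = -243/580; β₀ = (203·(-9) − 29·(-72))/580 = 9/20.

β₀ = 0.450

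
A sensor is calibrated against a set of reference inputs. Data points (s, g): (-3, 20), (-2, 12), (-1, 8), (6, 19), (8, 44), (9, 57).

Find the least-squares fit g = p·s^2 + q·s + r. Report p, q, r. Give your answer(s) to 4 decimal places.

Forming MᵀM = [[12051, 1421, 195]; [1421, 195, 17]; [195, 17, 6]] and Mᵀg = [8353, 887, 160]ᵀ gives MᵀM·[p, q, r]ᵀ = Mᵀg.
Solving the 3×3 system (Gaussian elimination) gives p = 43163/42320, q = -130313/42320, r = 23739/10580.

p = 1.0199, q = -3.0792, r = 2.2438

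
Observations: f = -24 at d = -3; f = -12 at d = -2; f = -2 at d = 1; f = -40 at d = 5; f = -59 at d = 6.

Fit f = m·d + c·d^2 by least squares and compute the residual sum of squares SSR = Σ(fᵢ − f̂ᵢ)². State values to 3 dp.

SSR = 4.379

Compute the Gram sums: Σd·d = 75, Σd·d^2 = 307, Σd^2·d^2 = 2019.
For Xᵀf: Σd·f = -460, Σd^2·f = -3390.
Normal equations: [[75, 307]; [307, 2019]]·[m, c]ᵀ = [-460, -3390]ᵀ.
Δ = 75·2019 − 307² = 57176.
m = ((-460)·2019 − 307·(-3390))/57176 = 55995/28588; c = (75·(-3390) − 307·(-460))/57176 = -56515/28588.
Residuals: -339/1021, -2503/14294, -14164/7147, -2655/7147, 5939/14294; SSR = 62595/14294.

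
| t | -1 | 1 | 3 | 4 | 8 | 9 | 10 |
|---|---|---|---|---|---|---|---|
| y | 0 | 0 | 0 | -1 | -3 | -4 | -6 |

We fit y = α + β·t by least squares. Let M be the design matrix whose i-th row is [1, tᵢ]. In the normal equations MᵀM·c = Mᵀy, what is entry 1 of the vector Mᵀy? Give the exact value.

Entry 1 ↔ basis 1, so (Mᵀy)_{1} = Σᵢ yᵢ = (1)·(0) + (1)·(0) + (1)·(0) + (1)·(-1) + (1)·(-3) + (1)·(-4) + (1)·(-6) = -14.

-14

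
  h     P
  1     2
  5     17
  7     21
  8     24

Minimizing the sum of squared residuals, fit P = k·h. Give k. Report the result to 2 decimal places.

Sums needed: Σh·h = 139.
And Σh·P = 426.
Hence k = 426 / 139 ≈ 3.06475.

k = 3.06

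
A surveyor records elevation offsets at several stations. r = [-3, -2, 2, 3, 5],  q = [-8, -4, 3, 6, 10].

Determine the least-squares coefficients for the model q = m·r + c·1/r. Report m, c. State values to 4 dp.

The normal system XᵀX·[m, c]ᵀ = Xᵀq is [[51, 5]; [5, 343/450]]·[m, c]ᵀ = [106, 61/6]ᵀ.
Eliminating c: (343/450)·(row 1) − 5·(row 2) gives (2081/150)·m = (343/450)·106 − 5·(61/6) = 13483/450, so m = 13483/6243.
Then c = ((61/6) − 5·(13483/6243))/(343/450) = -1725/2081.

m = 2.1597, c = -0.8289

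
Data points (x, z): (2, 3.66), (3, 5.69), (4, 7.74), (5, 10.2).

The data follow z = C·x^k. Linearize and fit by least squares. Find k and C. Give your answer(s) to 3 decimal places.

k = 1.110, C = 1.686

Linearized form: ln z = k·ln x + ln C. From the 4 transformed points,
AᵀA = [[6.1995, 4.7875]; [4.7875, 4]], rhs = [9.3842, 7.4050]ᵀ  (here Σln x = 4.7875, Σ(ln x)² = 6.1995, Σln z = 7.4050, Σln x·ln z = 9.3842).
Slope k = (n·Σln x·ln z − Σln x·Σln z)/(n·Σ(ln x)² − (Σln x)²) = (4·9.3842 − 4.7875·7.4050)/1.8779 = 1.11048; ln C = (Σln z − k·Σln x)/n = 0.52213, so C = exp(0.52213) = 1.68562.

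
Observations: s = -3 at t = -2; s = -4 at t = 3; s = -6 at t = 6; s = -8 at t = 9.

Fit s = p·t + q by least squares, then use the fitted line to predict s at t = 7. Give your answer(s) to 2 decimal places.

Normal-equation sums: Σt·t = 130, Σt = 16, Σ1 = 4.
Right-hand side: Σt·s = -114, Σs = -21.
So MᵀM·[p, q]ᵀ = Mᵀs: [[130, 16]; [16, 4]]·[p, q]ᵀ = [-114, -21]ᵀ.
Eliminating q: 4·(row 1) − 16·(row 2) gives 264·p = 4·(-114) − 16·(-21) = -120, so p = -5/11.
Then q = ((-21) − 16·(-5/11))/4 = -151/44.
At t = 7: ŝ = (-5/11)·(7) + (-151/44)·(1) = -291/44.

ŝ = -6.61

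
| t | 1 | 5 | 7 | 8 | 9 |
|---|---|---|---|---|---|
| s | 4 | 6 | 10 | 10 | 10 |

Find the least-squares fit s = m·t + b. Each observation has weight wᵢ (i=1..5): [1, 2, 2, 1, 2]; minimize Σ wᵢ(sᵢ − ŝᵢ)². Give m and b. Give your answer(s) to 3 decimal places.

m = 0.867, b = 2.722

The normal system MᵀWM·[m, b]ᵀ = MᵀWs is [[375, 51]; [51, 8]]·[m, b]ᵀ = [464, 66]ᵀ.
Δ = 375·8 − 51² = 399.
m = (464·8 − 51·66)/399 = 346/399; b = (375·66 − 51·464)/399 = 362/133.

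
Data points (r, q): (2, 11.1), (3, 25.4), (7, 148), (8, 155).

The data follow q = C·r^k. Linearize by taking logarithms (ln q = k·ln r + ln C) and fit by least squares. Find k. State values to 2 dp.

k = 1.96

Taking logs, ln q = k·ln r + ln C, so regress ln q on ln r.
Σln r = 5.8171, Σ(ln r)² = 9.7980, Σln q = 15.6823, Σln r·ln q = 25.4337.
Normal system: [[9.7980, 5.8171]; [5.8171, 4]]·[k, ln C]ᵀ = [25.4337, 15.6823]ᵀ.
Solving (det = 5.3534): k = 1.96307, ln C = 1.06574.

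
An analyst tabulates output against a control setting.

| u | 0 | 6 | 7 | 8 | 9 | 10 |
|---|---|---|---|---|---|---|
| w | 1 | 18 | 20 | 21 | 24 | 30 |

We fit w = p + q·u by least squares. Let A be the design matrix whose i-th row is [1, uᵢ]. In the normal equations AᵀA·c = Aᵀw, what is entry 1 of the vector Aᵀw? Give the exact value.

114

Entry 1 ↔ basis 1, so (Aᵀw)_{1} = Σᵢ wᵢ = (1)·(1) + (1)·(18) + (1)·(20) + (1)·(21) + (1)·(24) + (1)·(30) = 114.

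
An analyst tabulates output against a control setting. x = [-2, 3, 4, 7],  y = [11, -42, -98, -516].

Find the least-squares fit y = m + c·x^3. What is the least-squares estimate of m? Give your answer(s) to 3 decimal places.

Normal-equation sums: Σ1 = 4, Σx^3 = 426, Σx^3·x^3 = 122538.
And Σy = -645, Σx^3·y = -184482.
So MᵀM·[m, c]ᵀ = Mᵀy: [[4, 426]; [426, 122538]]·[m, c]ᵀ = [-645, -184482]ᵀ.
Determinant 4·122538 − 426² = 308676.
m = ((-645)·122538 − 426·(-184482))/308676 = -74613/51446; c = (4·(-184482) − 426·(-645))/308676 = -77193/51446.

m = -1.450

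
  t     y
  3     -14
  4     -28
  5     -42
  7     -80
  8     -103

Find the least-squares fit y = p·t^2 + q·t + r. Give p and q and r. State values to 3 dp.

Forming AᵀA = [[7459, 1071, 163]; [1071, 163, 27]; [163, 27, 5]] and Aᵀy = [-12136, -1748, -267]ᵀ gives AᵀA·[p, q, r]ᵀ = Aᵀy.
Row-reducing yields p = -755/616, q = -2591/616, r = 2855/308.

p = -1.226, q = -4.206, r = 9.269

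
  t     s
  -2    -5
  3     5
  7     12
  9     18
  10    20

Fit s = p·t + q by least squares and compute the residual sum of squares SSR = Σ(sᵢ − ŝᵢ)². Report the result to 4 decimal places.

SSR = 2.3519

Entries of MᵀM: Σt·t = 243, Σt = 27, Σ1 = 5.
Right-hand side: Σt·s = 471, Σs = 50.
Eliminating q: 5·(row 1) − 27·(row 2) gives 486·p = 5·471 − 27·50 = 1005, so p = 335/162.
Then q = (50 − 27·(335/162))/5 = -7/6.
Residuals: 49/162, -1/27, -106/81, 5/9, 79/162; SSR = 127/54.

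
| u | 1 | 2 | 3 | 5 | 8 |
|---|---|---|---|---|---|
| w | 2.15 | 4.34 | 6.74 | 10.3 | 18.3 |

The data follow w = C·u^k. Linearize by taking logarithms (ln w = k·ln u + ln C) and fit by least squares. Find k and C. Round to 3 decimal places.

k = 1.014, C = 2.149

Taking logs, ln w = k·ln u + ln C, so regress ln w on ln u.
Σln u = 5.4806, Σ(ln u)² = 8.6018, Σln w = 9.3804, Σln u·ln w = 12.9118.
Normal system: [[8.6018, 5.4806]; [5.4806, 5]]·[k, ln C]ᵀ = [12.9118, 9.3804]ᵀ.
Δ = 8.6018·5 − (5.4806)² = 12.9714; k = (12.9118·5 − 5.4806·9.3804)/12.9714 = 1.01364, ln C = (8.6018·9.3804 − 5.4806·12.9118)/12.9714 = 0.76501, so C = exp(0.76501) = 2.14902.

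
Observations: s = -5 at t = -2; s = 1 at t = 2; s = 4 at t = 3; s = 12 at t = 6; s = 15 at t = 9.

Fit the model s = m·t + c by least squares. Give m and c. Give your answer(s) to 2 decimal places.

The normal equations are: 134·m + 18·c = 231;  18·m + 5·c = 27.
(Σt·t = 134, Σt = 18, Σ1 = 5, Σt·s = 231, Σs = 27.)
Eliminating c: 5·(row 1) − 18·(row 2) gives 346·m = 5·231 − 18·27 = 669, so m = 669/346.
Then c = (27 − 18·(669/346))/5 = -270/173.

m = 1.93, c = -1.56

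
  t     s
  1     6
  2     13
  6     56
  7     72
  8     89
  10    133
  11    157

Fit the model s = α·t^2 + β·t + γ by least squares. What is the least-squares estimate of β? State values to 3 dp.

β = 2.536

From the data, Σt^2·t^2 = 32451, Σt^2·t = 3411, Σt^2 = 375, Σt·t = 375, Σt = 45, Σ1 = 7.
Right-hand side: Σt^2·s = 43595, Σt·s = 4641, Σs = 526.
So AᵀA·[α, β, γ]ᵀ = Aᵀs: [[32451, 3411, 375]; [3411, 375, 45]; [375, 45, 7]]·[α, β, γ]ᵀ = [43595, 4641, 526]ᵀ.
Inverting the 3×3 Gram matrix, [α, β, γ]ᵀ = [71723/68838, 58189/22946, 3154/1043]ᵀ.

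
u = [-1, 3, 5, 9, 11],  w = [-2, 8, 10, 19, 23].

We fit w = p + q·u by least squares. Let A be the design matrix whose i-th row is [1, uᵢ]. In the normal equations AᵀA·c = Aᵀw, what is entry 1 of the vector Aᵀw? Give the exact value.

58

Entry 1 ↔ basis 1, so (Aᵀw)_{1} = Σᵢ wᵢ = (1)·(-2) + (1)·(8) + (1)·(10) + (1)·(19) + (1)·(23) = 58.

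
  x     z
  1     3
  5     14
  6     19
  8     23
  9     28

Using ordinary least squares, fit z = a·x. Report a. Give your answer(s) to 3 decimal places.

From the data, Σx·x = 207.
Right-hand side: Σx·z = 623.
a = 623/207 = 3.00966.

a = 3.010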